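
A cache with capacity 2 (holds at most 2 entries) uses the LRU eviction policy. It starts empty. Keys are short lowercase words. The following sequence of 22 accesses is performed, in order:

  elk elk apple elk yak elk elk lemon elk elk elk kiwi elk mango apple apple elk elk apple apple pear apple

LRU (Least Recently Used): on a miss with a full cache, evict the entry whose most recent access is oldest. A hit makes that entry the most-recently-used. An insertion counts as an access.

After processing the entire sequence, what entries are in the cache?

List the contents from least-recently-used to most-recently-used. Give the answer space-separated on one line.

LRU simulation (capacity=2):
  1. access elk: MISS. Cache (LRU->MRU): [elk]
  2. access elk: HIT. Cache (LRU->MRU): [elk]
  3. access apple: MISS. Cache (LRU->MRU): [elk apple]
  4. access elk: HIT. Cache (LRU->MRU): [apple elk]
  5. access yak: MISS, evict apple. Cache (LRU->MRU): [elk yak]
  6. access elk: HIT. Cache (LRU->MRU): [yak elk]
  7. access elk: HIT. Cache (LRU->MRU): [yak elk]
  8. access lemon: MISS, evict yak. Cache (LRU->MRU): [elk lemon]
  9. access elk: HIT. Cache (LRU->MRU): [lemon elk]
  10. access elk: HIT. Cache (LRU->MRU): [lemon elk]
  11. access elk: HIT. Cache (LRU->MRU): [lemon elk]
  12. access kiwi: MISS, evict lemon. Cache (LRU->MRU): [elk kiwi]
  13. access elk: HIT. Cache (LRU->MRU): [kiwi elk]
  14. access mango: MISS, evict kiwi. Cache (LRU->MRU): [elk mango]
  15. access apple: MISS, evict elk. Cache (LRU->MRU): [mango apple]
  16. access apple: HIT. Cache (LRU->MRU): [mango apple]
  17. access elk: MISS, evict mango. Cache (LRU->MRU): [apple elk]
  18. access elk: HIT. Cache (LRU->MRU): [apple elk]
  19. access apple: HIT. Cache (LRU->MRU): [elk apple]
  20. access apple: HIT. Cache (LRU->MRU): [elk apple]
  21. access pear: MISS, evict elk. Cache (LRU->MRU): [apple pear]
  22. access apple: HIT. Cache (LRU->MRU): [pear apple]
Total: 13 hits, 9 misses, 7 evictions

Answer: pear apple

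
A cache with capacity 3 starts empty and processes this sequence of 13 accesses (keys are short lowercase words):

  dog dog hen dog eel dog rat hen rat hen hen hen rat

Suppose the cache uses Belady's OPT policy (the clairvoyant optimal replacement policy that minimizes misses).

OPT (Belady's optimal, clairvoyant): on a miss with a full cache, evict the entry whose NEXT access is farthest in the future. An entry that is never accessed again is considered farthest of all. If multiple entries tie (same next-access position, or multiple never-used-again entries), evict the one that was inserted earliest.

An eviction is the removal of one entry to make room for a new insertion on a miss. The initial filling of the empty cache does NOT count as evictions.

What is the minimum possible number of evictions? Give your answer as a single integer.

OPT (Belady) simulation (capacity=3):
  1. access dog: MISS. Cache: [dog]
  2. access dog: HIT. Next use of dog: step 4. Cache: [dog]
  3. access hen: MISS. Cache: [dog hen]
  4. access dog: HIT. Next use of dog: step 6. Cache: [dog hen]
  5. access eel: MISS. Cache: [dog hen eel]
  6. access dog: HIT. Next use of dog: never. Cache: [dog hen eel]
  7. access rat: MISS, evict dog (next use: never). Cache: [hen eel rat]
  8. access hen: HIT. Next use of hen: step 10. Cache: [hen eel rat]
  9. access rat: HIT. Next use of rat: step 13. Cache: [hen eel rat]
  10. access hen: HIT. Next use of hen: step 11. Cache: [hen eel rat]
  11. access hen: HIT. Next use of hen: step 12. Cache: [hen eel rat]
  12. access hen: HIT. Next use of hen: never. Cache: [hen eel rat]
  13. access rat: HIT. Next use of rat: never. Cache: [hen eel rat]
Total: 9 hits, 4 misses, 1 evictions

Answer: 1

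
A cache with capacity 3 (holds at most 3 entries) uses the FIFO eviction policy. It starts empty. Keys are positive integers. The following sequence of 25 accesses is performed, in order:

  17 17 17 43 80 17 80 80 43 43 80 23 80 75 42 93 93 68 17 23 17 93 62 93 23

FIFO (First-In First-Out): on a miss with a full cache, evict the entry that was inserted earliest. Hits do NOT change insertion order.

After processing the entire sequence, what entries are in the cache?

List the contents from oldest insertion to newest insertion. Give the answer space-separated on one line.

Answer: 23 93 62

Derivation:
FIFO simulation (capacity=3):
  1. access 17: MISS. Cache (old->new): [17]
  2. access 17: HIT. Cache (old->new): [17]
  3. access 17: HIT. Cache (old->new): [17]
  4. access 43: MISS. Cache (old->new): [17 43]
  5. access 80: MISS. Cache (old->new): [17 43 80]
  6. access 17: HIT. Cache (old->new): [17 43 80]
  7. access 80: HIT. Cache (old->new): [17 43 80]
  8. access 80: HIT. Cache (old->new): [17 43 80]
  9. access 43: HIT. Cache (old->new): [17 43 80]
  10. access 43: HIT. Cache (old->new): [17 43 80]
  11. access 80: HIT. Cache (old->new): [17 43 80]
  12. access 23: MISS, evict 17. Cache (old->new): [43 80 23]
  13. access 80: HIT. Cache (old->new): [43 80 23]
  14. access 75: MISS, evict 43. Cache (old->new): [80 23 75]
  15. access 42: MISS, evict 80. Cache (old->new): [23 75 42]
  16. access 93: MISS, evict 23. Cache (old->new): [75 42 93]
  17. access 93: HIT. Cache (old->new): [75 42 93]
  18. access 68: MISS, evict 75. Cache (old->new): [42 93 68]
  19. access 17: MISS, evict 42. Cache (old->new): [93 68 17]
  20. access 23: MISS, evict 93. Cache (old->new): [68 17 23]
  21. access 17: HIT. Cache (old->new): [68 17 23]
  22. access 93: MISS, evict 68. Cache (old->new): [17 23 93]
  23. access 62: MISS, evict 17. Cache (old->new): [23 93 62]
  24. access 93: HIT. Cache (old->new): [23 93 62]
  25. access 23: HIT. Cache (old->new): [23 93 62]
Total: 13 hits, 12 misses, 9 evictions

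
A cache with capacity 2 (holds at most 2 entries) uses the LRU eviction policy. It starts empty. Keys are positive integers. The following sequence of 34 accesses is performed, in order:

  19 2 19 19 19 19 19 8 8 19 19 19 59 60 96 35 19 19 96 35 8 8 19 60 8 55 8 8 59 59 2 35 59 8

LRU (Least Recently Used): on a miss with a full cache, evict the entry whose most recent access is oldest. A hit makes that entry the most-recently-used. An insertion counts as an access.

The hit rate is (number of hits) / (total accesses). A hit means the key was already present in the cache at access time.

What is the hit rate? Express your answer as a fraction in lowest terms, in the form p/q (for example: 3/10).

LRU simulation (capacity=2):
  1. access 19: MISS. Cache (LRU->MRU): [19]
  2. access 2: MISS. Cache (LRU->MRU): [19 2]
  3. access 19: HIT. Cache (LRU->MRU): [2 19]
  4. access 19: HIT. Cache (LRU->MRU): [2 19]
  5. access 19: HIT. Cache (LRU->MRU): [2 19]
  6. access 19: HIT. Cache (LRU->MRU): [2 19]
  7. access 19: HIT. Cache (LRU->MRU): [2 19]
  8. access 8: MISS, evict 2. Cache (LRU->MRU): [19 8]
  9. access 8: HIT. Cache (LRU->MRU): [19 8]
  10. access 19: HIT. Cache (LRU->MRU): [8 19]
  11. access 19: HIT. Cache (LRU->MRU): [8 19]
  12. access 19: HIT. Cache (LRU->MRU): [8 19]
  13. access 59: MISS, evict 8. Cache (LRU->MRU): [19 59]
  14. access 60: MISS, evict 19. Cache (LRU->MRU): [59 60]
  15. access 96: MISS, evict 59. Cache (LRU->MRU): [60 96]
  16. access 35: MISS, evict 60. Cache (LRU->MRU): [96 35]
  17. access 19: MISS, evict 96. Cache (LRU->MRU): [35 19]
  18. access 19: HIT. Cache (LRU->MRU): [35 19]
  19. access 96: MISS, evict 35. Cache (LRU->MRU): [19 96]
  20. access 35: MISS, evict 19. Cache (LRU->MRU): [96 35]
  21. access 8: MISS, evict 96. Cache (LRU->MRU): [35 8]
  22. access 8: HIT. Cache (LRU->MRU): [35 8]
  23. access 19: MISS, evict 35. Cache (LRU->MRU): [8 19]
  24. access 60: MISS, evict 8. Cache (LRU->MRU): [19 60]
  25. access 8: MISS, evict 19. Cache (LRU->MRU): [60 8]
  26. access 55: MISS, evict 60. Cache (LRU->MRU): [8 55]
  27. access 8: HIT. Cache (LRU->MRU): [55 8]
  28. access 8: HIT. Cache (LRU->MRU): [55 8]
  29. access 59: MISS, evict 55. Cache (LRU->MRU): [8 59]
  30. access 59: HIT. Cache (LRU->MRU): [8 59]
  31. access 2: MISS, evict 8. Cache (LRU->MRU): [59 2]
  32. access 35: MISS, evict 59. Cache (LRU->MRU): [2 35]
  33. access 59: MISS, evict 2. Cache (LRU->MRU): [35 59]
  34. access 8: MISS, evict 35. Cache (LRU->MRU): [59 8]
Total: 14 hits, 20 misses, 18 evictions

Hit rate = 14/34 = 7/17

Answer: 7/17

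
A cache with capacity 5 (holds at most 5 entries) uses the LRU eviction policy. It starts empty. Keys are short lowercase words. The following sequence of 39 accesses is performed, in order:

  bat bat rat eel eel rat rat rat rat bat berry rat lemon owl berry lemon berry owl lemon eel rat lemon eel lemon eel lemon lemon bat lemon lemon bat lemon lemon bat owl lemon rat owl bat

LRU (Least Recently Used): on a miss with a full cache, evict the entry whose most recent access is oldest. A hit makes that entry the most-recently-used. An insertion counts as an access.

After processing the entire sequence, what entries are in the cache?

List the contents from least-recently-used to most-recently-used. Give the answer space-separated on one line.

LRU simulation (capacity=5):
  1. access bat: MISS. Cache (LRU->MRU): [bat]
  2. access bat: HIT. Cache (LRU->MRU): [bat]
  3. access rat: MISS. Cache (LRU->MRU): [bat rat]
  4. access eel: MISS. Cache (LRU->MRU): [bat rat eel]
  5. access eel: HIT. Cache (LRU->MRU): [bat rat eel]
  6. access rat: HIT. Cache (LRU->MRU): [bat eel rat]
  7. access rat: HIT. Cache (LRU->MRU): [bat eel rat]
  8. access rat: HIT. Cache (LRU->MRU): [bat eel rat]
  9. access rat: HIT. Cache (LRU->MRU): [bat eel rat]
  10. access bat: HIT. Cache (LRU->MRU): [eel rat bat]
  11. access berry: MISS. Cache (LRU->MRU): [eel rat bat berry]
  12. access rat: HIT. Cache (LRU->MRU): [eel bat berry rat]
  13. access lemon: MISS. Cache (LRU->MRU): [eel bat berry rat lemon]
  14. access owl: MISS, evict eel. Cache (LRU->MRU): [bat berry rat lemon owl]
  15. access berry: HIT. Cache (LRU->MRU): [bat rat lemon owl berry]
  16. access lemon: HIT. Cache (LRU->MRU): [bat rat owl berry lemon]
  17. access berry: HIT. Cache (LRU->MRU): [bat rat owl lemon berry]
  18. access owl: HIT. Cache (LRU->MRU): [bat rat lemon berry owl]
  19. access lemon: HIT. Cache (LRU->MRU): [bat rat berry owl lemon]
  20. access eel: MISS, evict bat. Cache (LRU->MRU): [rat berry owl lemon eel]
  21. access rat: HIT. Cache (LRU->MRU): [berry owl lemon eel rat]
  22. access lemon: HIT. Cache (LRU->MRU): [berry owl eel rat lemon]
  23. access eel: HIT. Cache (LRU->MRU): [berry owl rat lemon eel]
  24. access lemon: HIT. Cache (LRU->MRU): [berry owl rat eel lemon]
  25. access eel: HIT. Cache (LRU->MRU): [berry owl rat lemon eel]
  26. access lemon: HIT. Cache (LRU->MRU): [berry owl rat eel lemon]
  27. access lemon: HIT. Cache (LRU->MRU): [berry owl rat eel lemon]
  28. access bat: MISS, evict berry. Cache (LRU->MRU): [owl rat eel lemon bat]
  29. access lemon: HIT. Cache (LRU->MRU): [owl rat eel bat lemon]
  30. access lemon: HIT. Cache (LRU->MRU): [owl rat eel bat lemon]
  31. access bat: HIT. Cache (LRU->MRU): [owl rat eel lemon bat]
  32. access lemon: HIT. Cache (LRU->MRU): [owl rat eel bat lemon]
  33. access lemon: HIT. Cache (LRU->MRU): [owl rat eel bat lemon]
  34. access bat: HIT. Cache (LRU->MRU): [owl rat eel lemon bat]
  35. access owl: HIT. Cache (LRU->MRU): [rat eel lemon bat owl]
  36. access lemon: HIT. Cache (LRU->MRU): [rat eel bat owl lemon]
  37. access rat: HIT. Cache (LRU->MRU): [eel bat owl lemon rat]
  38. access owl: HIT. Cache (LRU->MRU): [eel bat lemon rat owl]
  39. access bat: HIT. Cache (LRU->MRU): [eel lemon rat owl bat]
Total: 31 hits, 8 misses, 3 evictions

Answer: eel lemon rat owl bat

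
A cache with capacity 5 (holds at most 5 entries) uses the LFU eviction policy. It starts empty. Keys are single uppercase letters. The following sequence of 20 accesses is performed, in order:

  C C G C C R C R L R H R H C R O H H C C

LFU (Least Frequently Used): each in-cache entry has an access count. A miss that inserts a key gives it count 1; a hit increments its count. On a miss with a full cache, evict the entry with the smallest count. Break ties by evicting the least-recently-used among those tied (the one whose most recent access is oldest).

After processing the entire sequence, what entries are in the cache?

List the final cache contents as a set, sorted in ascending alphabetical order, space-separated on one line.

LFU simulation (capacity=5):
  1. access C: MISS. Cache: [C(c=1)]
  2. access C: HIT, count now 2. Cache: [C(c=2)]
  3. access G: MISS. Cache: [G(c=1) C(c=2)]
  4. access C: HIT, count now 3. Cache: [G(c=1) C(c=3)]
  5. access C: HIT, count now 4. Cache: [G(c=1) C(c=4)]
  6. access R: MISS. Cache: [G(c=1) R(c=1) C(c=4)]
  7. access C: HIT, count now 5. Cache: [G(c=1) R(c=1) C(c=5)]
  8. access R: HIT, count now 2. Cache: [G(c=1) R(c=2) C(c=5)]
  9. access L: MISS. Cache: [G(c=1) L(c=1) R(c=2) C(c=5)]
  10. access R: HIT, count now 3. Cache: [G(c=1) L(c=1) R(c=3) C(c=5)]
  11. access H: MISS. Cache: [G(c=1) L(c=1) H(c=1) R(c=3) C(c=5)]
  12. access R: HIT, count now 4. Cache: [G(c=1) L(c=1) H(c=1) R(c=4) C(c=5)]
  13. access H: HIT, count now 2. Cache: [G(c=1) L(c=1) H(c=2) R(c=4) C(c=5)]
  14. access C: HIT, count now 6. Cache: [G(c=1) L(c=1) H(c=2) R(c=4) C(c=6)]
  15. access R: HIT, count now 5. Cache: [G(c=1) L(c=1) H(c=2) R(c=5) C(c=6)]
  16. access O: MISS, evict G(c=1). Cache: [L(c=1) O(c=1) H(c=2) R(c=5) C(c=6)]
  17. access H: HIT, count now 3. Cache: [L(c=1) O(c=1) H(c=3) R(c=5) C(c=6)]
  18. access H: HIT, count now 4. Cache: [L(c=1) O(c=1) H(c=4) R(c=5) C(c=6)]
  19. access C: HIT, count now 7. Cache: [L(c=1) O(c=1) H(c=4) R(c=5) C(c=7)]
  20. access C: HIT, count now 8. Cache: [L(c=1) O(c=1) H(c=4) R(c=5) C(c=8)]
Total: 14 hits, 6 misses, 1 evictions

Answer: C H L O R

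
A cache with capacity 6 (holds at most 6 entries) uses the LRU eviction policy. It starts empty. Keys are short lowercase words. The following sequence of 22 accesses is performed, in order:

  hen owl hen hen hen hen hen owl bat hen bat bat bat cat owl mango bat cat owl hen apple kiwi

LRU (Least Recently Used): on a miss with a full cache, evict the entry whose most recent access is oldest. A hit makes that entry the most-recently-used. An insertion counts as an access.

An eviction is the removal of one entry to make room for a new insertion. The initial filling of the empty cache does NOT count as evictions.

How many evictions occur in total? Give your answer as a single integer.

LRU simulation (capacity=6):
  1. access hen: MISS. Cache (LRU->MRU): [hen]
  2. access owl: MISS. Cache (LRU->MRU): [hen owl]
  3. access hen: HIT. Cache (LRU->MRU): [owl hen]
  4. access hen: HIT. Cache (LRU->MRU): [owl hen]
  5. access hen: HIT. Cache (LRU->MRU): [owl hen]
  6. access hen: HIT. Cache (LRU->MRU): [owl hen]
  7. access hen: HIT. Cache (LRU->MRU): [owl hen]
  8. access owl: HIT. Cache (LRU->MRU): [hen owl]
  9. access bat: MISS. Cache (LRU->MRU): [hen owl bat]
  10. access hen: HIT. Cache (LRU->MRU): [owl bat hen]
  11. access bat: HIT. Cache (LRU->MRU): [owl hen bat]
  12. access bat: HIT. Cache (LRU->MRU): [owl hen bat]
  13. access bat: HIT. Cache (LRU->MRU): [owl hen bat]
  14. access cat: MISS. Cache (LRU->MRU): [owl hen bat cat]
  15. access owl: HIT. Cache (LRU->MRU): [hen bat cat owl]
  16. access mango: MISS. Cache (LRU->MRU): [hen bat cat owl mango]
  17. access bat: HIT. Cache (LRU->MRU): [hen cat owl mango bat]
  18. access cat: HIT. Cache (LRU->MRU): [hen owl mango bat cat]
  19. access owl: HIT. Cache (LRU->MRU): [hen mango bat cat owl]
  20. access hen: HIT. Cache (LRU->MRU): [mango bat cat owl hen]
  21. access apple: MISS. Cache (LRU->MRU): [mango bat cat owl hen apple]
  22. access kiwi: MISS, evict mango. Cache (LRU->MRU): [bat cat owl hen apple kiwi]
Total: 15 hits, 7 misses, 1 evictions

Answer: 1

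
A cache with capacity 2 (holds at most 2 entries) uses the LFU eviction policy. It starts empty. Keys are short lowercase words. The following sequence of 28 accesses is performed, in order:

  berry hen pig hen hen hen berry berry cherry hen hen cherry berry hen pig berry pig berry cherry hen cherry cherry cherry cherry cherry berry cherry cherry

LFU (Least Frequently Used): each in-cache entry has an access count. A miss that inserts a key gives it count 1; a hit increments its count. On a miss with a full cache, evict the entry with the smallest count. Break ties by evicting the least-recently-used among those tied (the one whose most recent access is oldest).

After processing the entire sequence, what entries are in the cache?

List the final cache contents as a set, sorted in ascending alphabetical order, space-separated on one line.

LFU simulation (capacity=2):
  1. access berry: MISS. Cache: [berry(c=1)]
  2. access hen: MISS. Cache: [berry(c=1) hen(c=1)]
  3. access pig: MISS, evict berry(c=1). Cache: [hen(c=1) pig(c=1)]
  4. access hen: HIT, count now 2. Cache: [pig(c=1) hen(c=2)]
  5. access hen: HIT, count now 3. Cache: [pig(c=1) hen(c=3)]
  6. access hen: HIT, count now 4. Cache: [pig(c=1) hen(c=4)]
  7. access berry: MISS, evict pig(c=1). Cache: [berry(c=1) hen(c=4)]
  8. access berry: HIT, count now 2. Cache: [berry(c=2) hen(c=4)]
  9. access cherry: MISS, evict berry(c=2). Cache: [cherry(c=1) hen(c=4)]
  10. access hen: HIT, count now 5. Cache: [cherry(c=1) hen(c=5)]
  11. access hen: HIT, count now 6. Cache: [cherry(c=1) hen(c=6)]
  12. access cherry: HIT, count now 2. Cache: [cherry(c=2) hen(c=6)]
  13. access berry: MISS, evict cherry(c=2). Cache: [berry(c=1) hen(c=6)]
  14. access hen: HIT, count now 7. Cache: [berry(c=1) hen(c=7)]
  15. access pig: MISS, evict berry(c=1). Cache: [pig(c=1) hen(c=7)]
  16. access berry: MISS, evict pig(c=1). Cache: [berry(c=1) hen(c=7)]
  17. access pig: MISS, evict berry(c=1). Cache: [pig(c=1) hen(c=7)]
  18. access berry: MISS, evict pig(c=1). Cache: [berry(c=1) hen(c=7)]
  19. access cherry: MISS, evict berry(c=1). Cache: [cherry(c=1) hen(c=7)]
  20. access hen: HIT, count now 8. Cache: [cherry(c=1) hen(c=8)]
  21. access cherry: HIT, count now 2. Cache: [cherry(c=2) hen(c=8)]
  22. access cherry: HIT, count now 3. Cache: [cherry(c=3) hen(c=8)]
  23. access cherry: HIT, count now 4. Cache: [cherry(c=4) hen(c=8)]
  24. access cherry: HIT, count now 5. Cache: [cherry(c=5) hen(c=8)]
  25. access cherry: HIT, count now 6. Cache: [cherry(c=6) hen(c=8)]
  26. access berry: MISS, evict cherry(c=6). Cache: [berry(c=1) hen(c=8)]
  27. access cherry: MISS, evict berry(c=1). Cache: [cherry(c=1) hen(c=8)]
  28. access cherry: HIT, count now 2. Cache: [cherry(c=2) hen(c=8)]
Total: 15 hits, 13 misses, 11 evictions

Answer: cherry hen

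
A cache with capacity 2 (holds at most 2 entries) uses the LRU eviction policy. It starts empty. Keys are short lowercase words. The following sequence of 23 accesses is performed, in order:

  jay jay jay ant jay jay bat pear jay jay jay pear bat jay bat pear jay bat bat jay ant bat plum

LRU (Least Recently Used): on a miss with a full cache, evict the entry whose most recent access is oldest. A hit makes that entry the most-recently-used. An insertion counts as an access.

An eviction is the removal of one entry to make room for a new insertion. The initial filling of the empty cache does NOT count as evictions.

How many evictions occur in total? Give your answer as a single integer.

LRU simulation (capacity=2):
  1. access jay: MISS. Cache (LRU->MRU): [jay]
  2. access jay: HIT. Cache (LRU->MRU): [jay]
  3. access jay: HIT. Cache (LRU->MRU): [jay]
  4. access ant: MISS. Cache (LRU->MRU): [jay ant]
  5. access jay: HIT. Cache (LRU->MRU): [ant jay]
  6. access jay: HIT. Cache (LRU->MRU): [ant jay]
  7. access bat: MISS, evict ant. Cache (LRU->MRU): [jay bat]
  8. access pear: MISS, evict jay. Cache (LRU->MRU): [bat pear]
  9. access jay: MISS, evict bat. Cache (LRU->MRU): [pear jay]
  10. access jay: HIT. Cache (LRU->MRU): [pear jay]
  11. access jay: HIT. Cache (LRU->MRU): [pear jay]
  12. access pear: HIT. Cache (LRU->MRU): [jay pear]
  13. access bat: MISS, evict jay. Cache (LRU->MRU): [pear bat]
  14. access jay: MISS, evict pear. Cache (LRU->MRU): [bat jay]
  15. access bat: HIT. Cache (LRU->MRU): [jay bat]
  16. access pear: MISS, evict jay. Cache (LRU->MRU): [bat pear]
  17. access jay: MISS, evict bat. Cache (LRU->MRU): [pear jay]
  18. access bat: MISS, evict pear. Cache (LRU->MRU): [jay bat]
  19. access bat: HIT. Cache (LRU->MRU): [jay bat]
  20. access jay: HIT. Cache (LRU->MRU): [bat jay]
  21. access ant: MISS, evict bat. Cache (LRU->MRU): [jay ant]
  22. access bat: MISS, evict jay. Cache (LRU->MRU): [ant bat]
  23. access plum: MISS, evict ant. Cache (LRU->MRU): [bat plum]
Total: 10 hits, 13 misses, 11 evictions

Answer: 11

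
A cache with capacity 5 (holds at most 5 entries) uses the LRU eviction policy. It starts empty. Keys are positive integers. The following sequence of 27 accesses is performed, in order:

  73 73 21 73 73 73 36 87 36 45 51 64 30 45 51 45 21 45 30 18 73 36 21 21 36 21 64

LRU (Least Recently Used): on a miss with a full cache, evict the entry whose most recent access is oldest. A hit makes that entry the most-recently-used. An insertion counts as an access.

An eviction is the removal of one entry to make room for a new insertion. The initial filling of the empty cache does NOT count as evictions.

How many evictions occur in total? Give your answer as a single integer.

Answer: 9

Derivation:
LRU simulation (capacity=5):
  1. access 73: MISS. Cache (LRU->MRU): [73]
  2. access 73: HIT. Cache (LRU->MRU): [73]
  3. access 21: MISS. Cache (LRU->MRU): [73 21]
  4. access 73: HIT. Cache (LRU->MRU): [21 73]
  5. access 73: HIT. Cache (LRU->MRU): [21 73]
  6. access 73: HIT. Cache (LRU->MRU): [21 73]
  7. access 36: MISS. Cache (LRU->MRU): [21 73 36]
  8. access 87: MISS. Cache (LRU->MRU): [21 73 36 87]
  9. access 36: HIT. Cache (LRU->MRU): [21 73 87 36]
  10. access 45: MISS. Cache (LRU->MRU): [21 73 87 36 45]
  11. access 51: MISS, evict 21. Cache (LRU->MRU): [73 87 36 45 51]
  12. access 64: MISS, evict 73. Cache (LRU->MRU): [87 36 45 51 64]
  13. access 30: MISS, evict 87. Cache (LRU->MRU): [36 45 51 64 30]
  14. access 45: HIT. Cache (LRU->MRU): [36 51 64 30 45]
  15. access 51: HIT. Cache (LRU->MRU): [36 64 30 45 51]
  16. access 45: HIT. Cache (LRU->MRU): [36 64 30 51 45]
  17. access 21: MISS, evict 36. Cache (LRU->MRU): [64 30 51 45 21]
  18. access 45: HIT. Cache (LRU->MRU): [64 30 51 21 45]
  19. access 30: HIT. Cache (LRU->MRU): [64 51 21 45 30]
  20. access 18: MISS, evict 64. Cache (LRU->MRU): [51 21 45 30 18]
  21. access 73: MISS, evict 51. Cache (LRU->MRU): [21 45 30 18 73]
  22. access 36: MISS, evict 21. Cache (LRU->MRU): [45 30 18 73 36]
  23. access 21: MISS, evict 45. Cache (LRU->MRU): [30 18 73 36 21]
  24. access 21: HIT. Cache (LRU->MRU): [30 18 73 36 21]
  25. access 36: HIT. Cache (LRU->MRU): [30 18 73 21 36]
  26. access 21: HIT. Cache (LRU->MRU): [30 18 73 36 21]
  27. access 64: MISS, evict 30. Cache (LRU->MRU): [18 73 36 21 64]
Total: 13 hits, 14 misses, 9 evictions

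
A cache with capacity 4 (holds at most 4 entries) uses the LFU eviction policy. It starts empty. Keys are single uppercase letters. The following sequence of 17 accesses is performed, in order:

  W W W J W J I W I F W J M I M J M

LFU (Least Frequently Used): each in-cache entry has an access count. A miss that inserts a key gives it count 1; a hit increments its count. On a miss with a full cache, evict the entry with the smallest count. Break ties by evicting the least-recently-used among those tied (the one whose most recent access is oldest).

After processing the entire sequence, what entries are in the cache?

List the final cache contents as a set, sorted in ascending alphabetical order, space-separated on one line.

Answer: I J M W

Derivation:
LFU simulation (capacity=4):
  1. access W: MISS. Cache: [W(c=1)]
  2. access W: HIT, count now 2. Cache: [W(c=2)]
  3. access W: HIT, count now 3. Cache: [W(c=3)]
  4. access J: MISS. Cache: [J(c=1) W(c=3)]
  5. access W: HIT, count now 4. Cache: [J(c=1) W(c=4)]
  6. access J: HIT, count now 2. Cache: [J(c=2) W(c=4)]
  7. access I: MISS. Cache: [I(c=1) J(c=2) W(c=4)]
  8. access W: HIT, count now 5. Cache: [I(c=1) J(c=2) W(c=5)]
  9. access I: HIT, count now 2. Cache: [J(c=2) I(c=2) W(c=5)]
  10. access F: MISS. Cache: [F(c=1) J(c=2) I(c=2) W(c=5)]
  11. access W: HIT, count now 6. Cache: [F(c=1) J(c=2) I(c=2) W(c=6)]
  12. access J: HIT, count now 3. Cache: [F(c=1) I(c=2) J(c=3) W(c=6)]
  13. access M: MISS, evict F(c=1). Cache: [M(c=1) I(c=2) J(c=3) W(c=6)]
  14. access I: HIT, count now 3. Cache: [M(c=1) J(c=3) I(c=3) W(c=6)]
  15. access M: HIT, count now 2. Cache: [M(c=2) J(c=3) I(c=3) W(c=6)]
  16. access J: HIT, count now 4. Cache: [M(c=2) I(c=3) J(c=4) W(c=6)]
  17. access M: HIT, count now 3. Cache: [I(c=3) M(c=3) J(c=4) W(c=6)]
Total: 12 hits, 5 misses, 1 evictions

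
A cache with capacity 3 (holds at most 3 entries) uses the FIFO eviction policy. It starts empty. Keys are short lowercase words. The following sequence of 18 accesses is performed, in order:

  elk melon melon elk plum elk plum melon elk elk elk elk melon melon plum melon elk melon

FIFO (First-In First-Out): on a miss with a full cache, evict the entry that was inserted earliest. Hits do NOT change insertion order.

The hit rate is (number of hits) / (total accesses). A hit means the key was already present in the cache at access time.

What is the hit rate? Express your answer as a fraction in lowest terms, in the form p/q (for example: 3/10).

Answer: 5/6

Derivation:
FIFO simulation (capacity=3):
  1. access elk: MISS. Cache (old->new): [elk]
  2. access melon: MISS. Cache (old->new): [elk melon]
  3. access melon: HIT. Cache (old->new): [elk melon]
  4. access elk: HIT. Cache (old->new): [elk melon]
  5. access plum: MISS. Cache (old->new): [elk melon plum]
  6. access elk: HIT. Cache (old->new): [elk melon plum]
  7. access plum: HIT. Cache (old->new): [elk melon plum]
  8. access melon: HIT. Cache (old->new): [elk melon plum]
  9. access elk: HIT. Cache (old->new): [elk melon plum]
  10. access elk: HIT. Cache (old->new): [elk melon plum]
  11. access elk: HIT. Cache (old->new): [elk melon plum]
  12. access elk: HIT. Cache (old->new): [elk melon plum]
  13. access melon: HIT. Cache (old->new): [elk melon plum]
  14. access melon: HIT. Cache (old->new): [elk melon plum]
  15. access plum: HIT. Cache (old->new): [elk melon plum]
  16. access melon: HIT. Cache (old->new): [elk melon plum]
  17. access elk: HIT. Cache (old->new): [elk melon plum]
  18. access melon: HIT. Cache (old->new): [elk melon plum]
Total: 15 hits, 3 misses, 0 evictions

Hit rate = 15/18 = 5/6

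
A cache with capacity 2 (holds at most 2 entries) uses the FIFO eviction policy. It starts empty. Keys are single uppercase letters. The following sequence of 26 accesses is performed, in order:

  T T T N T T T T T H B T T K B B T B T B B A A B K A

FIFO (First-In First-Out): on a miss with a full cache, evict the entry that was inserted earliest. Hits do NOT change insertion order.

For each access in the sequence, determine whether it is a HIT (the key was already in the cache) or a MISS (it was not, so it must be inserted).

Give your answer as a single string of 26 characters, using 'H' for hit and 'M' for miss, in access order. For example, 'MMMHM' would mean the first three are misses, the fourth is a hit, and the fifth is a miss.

Answer: MHHMHHHHHMMMHMMHMHHHHMHMMM

Derivation:
FIFO simulation (capacity=2):
  1. access T: MISS. Cache (old->new): [T]
  2. access T: HIT. Cache (old->new): [T]
  3. access T: HIT. Cache (old->new): [T]
  4. access N: MISS. Cache (old->new): [T N]
  5. access T: HIT. Cache (old->new): [T N]
  6. access T: HIT. Cache (old->new): [T N]
  7. access T: HIT. Cache (old->new): [T N]
  8. access T: HIT. Cache (old->new): [T N]
  9. access T: HIT. Cache (old->new): [T N]
  10. access H: MISS, evict T. Cache (old->new): [N H]
  11. access B: MISS, evict N. Cache (old->new): [H B]
  12. access T: MISS, evict H. Cache (old->new): [B T]
  13. access T: HIT. Cache (old->new): [B T]
  14. access K: MISS, evict B. Cache (old->new): [T K]
  15. access B: MISS, evict T. Cache (old->new): [K B]
  16. access B: HIT. Cache (old->new): [K B]
  17. access T: MISS, evict K. Cache (old->new): [B T]
  18. access B: HIT. Cache (old->new): [B T]
  19. access T: HIT. Cache (old->new): [B T]
  20. access B: HIT. Cache (old->new): [B T]
  21. access B: HIT. Cache (old->new): [B T]
  22. access A: MISS, evict B. Cache (old->new): [T A]
  23. access A: HIT. Cache (old->new): [T A]
  24. access B: MISS, evict T. Cache (old->new): [A B]
  25. access K: MISS, evict A. Cache (old->new): [B K]
  26. access A: MISS, evict B. Cache (old->new): [K A]
Total: 14 hits, 12 misses, 10 evictions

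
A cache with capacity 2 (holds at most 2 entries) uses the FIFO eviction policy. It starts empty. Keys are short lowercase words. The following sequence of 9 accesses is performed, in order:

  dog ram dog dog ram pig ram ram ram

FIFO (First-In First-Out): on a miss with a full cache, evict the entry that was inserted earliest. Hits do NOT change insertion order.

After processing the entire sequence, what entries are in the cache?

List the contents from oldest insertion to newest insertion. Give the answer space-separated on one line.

Answer: ram pig

Derivation:
FIFO simulation (capacity=2):
  1. access dog: MISS. Cache (old->new): [dog]
  2. access ram: MISS. Cache (old->new): [dog ram]
  3. access dog: HIT. Cache (old->new): [dog ram]
  4. access dog: HIT. Cache (old->new): [dog ram]
  5. access ram: HIT. Cache (old->new): [dog ram]
  6. access pig: MISS, evict dog. Cache (old->new): [ram pig]
  7. access ram: HIT. Cache (old->new): [ram pig]
  8. access ram: HIT. Cache (old->new): [ram pig]
  9. access ram: HIT. Cache (old->new): [ram pig]
Total: 6 hits, 3 misses, 1 evictions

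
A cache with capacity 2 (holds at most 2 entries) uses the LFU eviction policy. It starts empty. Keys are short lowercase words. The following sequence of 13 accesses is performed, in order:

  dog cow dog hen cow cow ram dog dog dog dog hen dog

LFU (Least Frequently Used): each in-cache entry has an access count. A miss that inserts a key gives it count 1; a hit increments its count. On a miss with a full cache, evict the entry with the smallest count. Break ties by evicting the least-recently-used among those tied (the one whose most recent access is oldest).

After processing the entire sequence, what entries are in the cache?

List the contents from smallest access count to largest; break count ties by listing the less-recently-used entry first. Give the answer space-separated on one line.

Answer: hen dog

Derivation:
LFU simulation (capacity=2):
  1. access dog: MISS. Cache: [dog(c=1)]
  2. access cow: MISS. Cache: [dog(c=1) cow(c=1)]
  3. access dog: HIT, count now 2. Cache: [cow(c=1) dog(c=2)]
  4. access hen: MISS, evict cow(c=1). Cache: [hen(c=1) dog(c=2)]
  5. access cow: MISS, evict hen(c=1). Cache: [cow(c=1) dog(c=2)]
  6. access cow: HIT, count now 2. Cache: [dog(c=2) cow(c=2)]
  7. access ram: MISS, evict dog(c=2). Cache: [ram(c=1) cow(c=2)]
  8. access dog: MISS, evict ram(c=1). Cache: [dog(c=1) cow(c=2)]
  9. access dog: HIT, count now 2. Cache: [cow(c=2) dog(c=2)]
  10. access dog: HIT, count now 3. Cache: [cow(c=2) dog(c=3)]
  11. access dog: HIT, count now 4. Cache: [cow(c=2) dog(c=4)]
  12. access hen: MISS, evict cow(c=2). Cache: [hen(c=1) dog(c=4)]
  13. access dog: HIT, count now 5. Cache: [hen(c=1) dog(c=5)]
Total: 6 hits, 7 misses, 5 evictions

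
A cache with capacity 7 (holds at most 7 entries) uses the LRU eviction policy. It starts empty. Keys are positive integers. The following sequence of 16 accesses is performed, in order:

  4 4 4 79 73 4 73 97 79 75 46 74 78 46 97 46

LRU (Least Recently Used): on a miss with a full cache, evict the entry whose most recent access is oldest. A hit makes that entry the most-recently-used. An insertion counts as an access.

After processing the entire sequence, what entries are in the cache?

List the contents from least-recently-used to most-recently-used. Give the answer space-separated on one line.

LRU simulation (capacity=7):
  1. access 4: MISS. Cache (LRU->MRU): [4]
  2. access 4: HIT. Cache (LRU->MRU): [4]
  3. access 4: HIT. Cache (LRU->MRU): [4]
  4. access 79: MISS. Cache (LRU->MRU): [4 79]
  5. access 73: MISS. Cache (LRU->MRU): [4 79 73]
  6. access 4: HIT. Cache (LRU->MRU): [79 73 4]
  7. access 73: HIT. Cache (LRU->MRU): [79 4 73]
  8. access 97: MISS. Cache (LRU->MRU): [79 4 73 97]
  9. access 79: HIT. Cache (LRU->MRU): [4 73 97 79]
  10. access 75: MISS. Cache (LRU->MRU): [4 73 97 79 75]
  11. access 46: MISS. Cache (LRU->MRU): [4 73 97 79 75 46]
  12. access 74: MISS. Cache (LRU->MRU): [4 73 97 79 75 46 74]
  13. access 78: MISS, evict 4. Cache (LRU->MRU): [73 97 79 75 46 74 78]
  14. access 46: HIT. Cache (LRU->MRU): [73 97 79 75 74 78 46]
  15. access 97: HIT. Cache (LRU->MRU): [73 79 75 74 78 46 97]
  16. access 46: HIT. Cache (LRU->MRU): [73 79 75 74 78 97 46]
Total: 8 hits, 8 misses, 1 evictions

Answer: 73 79 75 74 78 97 46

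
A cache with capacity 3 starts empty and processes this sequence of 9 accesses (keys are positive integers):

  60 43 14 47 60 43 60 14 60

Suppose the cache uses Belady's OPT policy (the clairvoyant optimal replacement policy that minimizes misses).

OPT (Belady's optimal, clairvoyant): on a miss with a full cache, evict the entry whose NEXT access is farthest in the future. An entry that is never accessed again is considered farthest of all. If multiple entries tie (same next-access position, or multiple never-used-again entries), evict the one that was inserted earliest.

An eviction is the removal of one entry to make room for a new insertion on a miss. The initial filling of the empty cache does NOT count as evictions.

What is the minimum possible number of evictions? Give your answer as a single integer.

Answer: 2

Derivation:
OPT (Belady) simulation (capacity=3):
  1. access 60: MISS. Cache: [60]
  2. access 43: MISS. Cache: [60 43]
  3. access 14: MISS. Cache: [60 43 14]
  4. access 47: MISS, evict 14 (next use: step 8). Cache: [60 43 47]
  5. access 60: HIT. Next use of 60: step 7. Cache: [60 43 47]
  6. access 43: HIT. Next use of 43: never. Cache: [60 43 47]
  7. access 60: HIT. Next use of 60: step 9. Cache: [60 43 47]
  8. access 14: MISS, evict 43 (next use: never). Cache: [60 47 14]
  9. access 60: HIT. Next use of 60: never. Cache: [60 47 14]
Total: 4 hits, 5 misses, 2 evictions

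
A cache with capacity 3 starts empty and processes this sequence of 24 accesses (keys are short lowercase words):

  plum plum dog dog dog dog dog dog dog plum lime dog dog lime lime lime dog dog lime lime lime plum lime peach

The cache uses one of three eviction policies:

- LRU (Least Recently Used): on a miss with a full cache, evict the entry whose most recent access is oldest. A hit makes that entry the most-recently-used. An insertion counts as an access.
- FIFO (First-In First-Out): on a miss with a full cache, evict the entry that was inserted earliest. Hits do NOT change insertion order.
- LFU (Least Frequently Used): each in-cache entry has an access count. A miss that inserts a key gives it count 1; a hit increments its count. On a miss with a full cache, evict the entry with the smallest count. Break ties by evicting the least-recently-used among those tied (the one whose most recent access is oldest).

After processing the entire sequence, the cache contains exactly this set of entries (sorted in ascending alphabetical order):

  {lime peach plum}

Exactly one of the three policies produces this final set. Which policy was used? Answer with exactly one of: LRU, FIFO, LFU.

Simulating under each policy and comparing final sets:
  LRU: final set = {lime peach plum} -> MATCHES target
  FIFO: final set = {dog lime peach} -> differs
  LFU: final set = {dog lime peach} -> differs
Only LRU produces the target set.

Answer: LRU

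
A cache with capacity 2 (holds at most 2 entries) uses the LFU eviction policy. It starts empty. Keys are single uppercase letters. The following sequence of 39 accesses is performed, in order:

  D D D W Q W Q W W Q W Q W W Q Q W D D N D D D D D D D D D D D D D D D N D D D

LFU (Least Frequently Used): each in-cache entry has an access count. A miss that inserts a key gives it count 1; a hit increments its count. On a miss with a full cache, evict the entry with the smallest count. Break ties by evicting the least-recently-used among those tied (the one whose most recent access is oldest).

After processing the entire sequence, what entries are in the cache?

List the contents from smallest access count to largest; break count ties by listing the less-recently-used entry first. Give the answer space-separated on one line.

Answer: N D

Derivation:
LFU simulation (capacity=2):
  1. access D: MISS. Cache: [D(c=1)]
  2. access D: HIT, count now 2. Cache: [D(c=2)]
  3. access D: HIT, count now 3. Cache: [D(c=3)]
  4. access W: MISS. Cache: [W(c=1) D(c=3)]
  5. access Q: MISS, evict W(c=1). Cache: [Q(c=1) D(c=3)]
  6. access W: MISS, evict Q(c=1). Cache: [W(c=1) D(c=3)]
  7. access Q: MISS, evict W(c=1). Cache: [Q(c=1) D(c=3)]
  8. access W: MISS, evict Q(c=1). Cache: [W(c=1) D(c=3)]
  9. access W: HIT, count now 2. Cache: [W(c=2) D(c=3)]
  10. access Q: MISS, evict W(c=2). Cache: [Q(c=1) D(c=3)]
  11. access W: MISS, evict Q(c=1). Cache: [W(c=1) D(c=3)]
  12. access Q: MISS, evict W(c=1). Cache: [Q(c=1) D(c=3)]
  13. access W: MISS, evict Q(c=1). Cache: [W(c=1) D(c=3)]
  14. access W: HIT, count now 2. Cache: [W(c=2) D(c=3)]
  15. access Q: MISS, evict W(c=2). Cache: [Q(c=1) D(c=3)]
  16. access Q: HIT, count now 2. Cache: [Q(c=2) D(c=3)]
  17. access W: MISS, evict Q(c=2). Cache: [W(c=1) D(c=3)]
  18. access D: HIT, count now 4. Cache: [W(c=1) D(c=4)]
  19. access D: HIT, count now 5. Cache: [W(c=1) D(c=5)]
  20. access N: MISS, evict W(c=1). Cache: [N(c=1) D(c=5)]
  21. access D: HIT, count now 6. Cache: [N(c=1) D(c=6)]
  22. access D: HIT, count now 7. Cache: [N(c=1) D(c=7)]
  23. access D: HIT, count now 8. Cache: [N(c=1) D(c=8)]
  24. access D: HIT, count now 9. Cache: [N(c=1) D(c=9)]
  25. access D: HIT, count now 10. Cache: [N(c=1) D(c=10)]
  26. access D: HIT, count now 11. Cache: [N(c=1) D(c=11)]
  27. access D: HIT, count now 12. Cache: [N(c=1) D(c=12)]
  28. access D: HIT, count now 13. Cache: [N(c=1) D(c=13)]
  29. access D: HIT, count now 14. Cache: [N(c=1) D(c=14)]
  30. access D: HIT, count now 15. Cache: [N(c=1) D(c=15)]
  31. access D: HIT, count now 16. Cache: [N(c=1) D(c=16)]
  32. access D: HIT, count now 17. Cache: [N(c=1) D(c=17)]
  33. access D: HIT, count now 18. Cache: [N(c=1) D(c=18)]
  34. access D: HIT, count now 19. Cache: [N(c=1) D(c=19)]
  35. access D: HIT, count now 20. Cache: [N(c=1) D(c=20)]
  36. access N: HIT, count now 2. Cache: [N(c=2) D(c=20)]
  37. access D: HIT, count now 21. Cache: [N(c=2) D(c=21)]
  38. access D: HIT, count now 22. Cache: [N(c=2) D(c=22)]
  39. access D: HIT, count now 23. Cache: [N(c=2) D(c=23)]
Total: 26 hits, 13 misses, 11 evictions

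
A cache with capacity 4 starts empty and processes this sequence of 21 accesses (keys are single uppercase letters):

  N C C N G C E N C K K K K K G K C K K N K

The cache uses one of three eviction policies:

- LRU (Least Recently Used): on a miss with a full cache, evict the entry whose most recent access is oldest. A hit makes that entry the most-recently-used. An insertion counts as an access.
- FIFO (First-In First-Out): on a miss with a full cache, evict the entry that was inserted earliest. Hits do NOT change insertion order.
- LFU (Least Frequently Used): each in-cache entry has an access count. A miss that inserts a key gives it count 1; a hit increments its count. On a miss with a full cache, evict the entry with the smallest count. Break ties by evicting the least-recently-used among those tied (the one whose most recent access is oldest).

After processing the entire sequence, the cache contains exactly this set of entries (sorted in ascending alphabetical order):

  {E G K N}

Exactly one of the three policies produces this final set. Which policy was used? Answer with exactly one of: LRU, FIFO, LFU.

Simulating under each policy and comparing final sets:
  LRU: final set = {C G K N} -> differs
  FIFO: final set = {E G K N} -> MATCHES target
  LFU: final set = {C G K N} -> differs
Only FIFO produces the target set.

Answer: FIFO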